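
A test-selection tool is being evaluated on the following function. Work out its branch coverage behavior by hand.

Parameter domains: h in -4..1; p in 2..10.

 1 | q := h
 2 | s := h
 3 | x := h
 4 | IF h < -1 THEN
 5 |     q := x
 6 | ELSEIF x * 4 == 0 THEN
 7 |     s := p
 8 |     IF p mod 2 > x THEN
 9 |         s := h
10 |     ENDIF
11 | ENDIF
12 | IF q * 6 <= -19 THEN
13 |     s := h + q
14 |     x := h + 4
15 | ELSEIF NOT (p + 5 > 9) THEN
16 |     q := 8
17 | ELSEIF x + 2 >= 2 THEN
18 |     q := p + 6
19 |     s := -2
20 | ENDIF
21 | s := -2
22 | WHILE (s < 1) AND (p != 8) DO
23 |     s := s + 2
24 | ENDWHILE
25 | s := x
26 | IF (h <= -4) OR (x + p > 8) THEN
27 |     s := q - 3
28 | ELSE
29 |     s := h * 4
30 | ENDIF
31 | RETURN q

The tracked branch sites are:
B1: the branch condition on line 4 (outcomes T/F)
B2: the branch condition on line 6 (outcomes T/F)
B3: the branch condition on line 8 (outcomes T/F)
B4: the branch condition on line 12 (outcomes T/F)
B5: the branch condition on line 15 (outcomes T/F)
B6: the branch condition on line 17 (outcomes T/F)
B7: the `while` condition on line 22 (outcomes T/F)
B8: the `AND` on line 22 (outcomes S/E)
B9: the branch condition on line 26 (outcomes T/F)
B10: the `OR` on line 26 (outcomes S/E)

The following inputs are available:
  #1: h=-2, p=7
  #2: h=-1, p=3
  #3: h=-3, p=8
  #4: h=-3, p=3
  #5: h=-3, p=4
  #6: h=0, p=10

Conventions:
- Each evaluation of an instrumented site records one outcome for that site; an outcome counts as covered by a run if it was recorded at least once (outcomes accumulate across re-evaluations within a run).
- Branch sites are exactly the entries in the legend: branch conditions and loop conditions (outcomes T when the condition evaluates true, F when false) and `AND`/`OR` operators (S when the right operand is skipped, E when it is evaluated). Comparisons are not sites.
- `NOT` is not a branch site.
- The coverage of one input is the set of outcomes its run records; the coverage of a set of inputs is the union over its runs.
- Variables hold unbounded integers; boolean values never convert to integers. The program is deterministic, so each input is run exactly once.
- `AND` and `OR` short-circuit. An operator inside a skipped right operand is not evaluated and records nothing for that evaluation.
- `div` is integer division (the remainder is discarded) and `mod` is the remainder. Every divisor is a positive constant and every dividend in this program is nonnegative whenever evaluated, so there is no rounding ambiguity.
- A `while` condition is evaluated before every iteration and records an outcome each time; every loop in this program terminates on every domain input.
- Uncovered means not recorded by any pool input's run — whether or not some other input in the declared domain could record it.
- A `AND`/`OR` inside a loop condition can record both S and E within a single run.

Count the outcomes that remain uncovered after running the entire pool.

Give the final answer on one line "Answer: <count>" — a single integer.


#1 (h=-2, p=7) -> B1->T, B4->F, B5->F, B6->F, B8->E, B7->T, B8->E, B7->T, B8->S, B7->F, B10->E, B9->F; covered: B1=T, B4=F, B5=F, B6=F, B7=T, B7=F, B8=S, B8=E, B9=F, B10=E
#2 (h=-1, p=3) -> B1->F, B2->F, B4->F, B5->T, B8->E, B7->T, B8->E, B7->T, B8->S, B7->F, B10->E, B9->F; covered: B1=F, B2=F, B4=F, B5=T, B7=T, B7=F, B8=S, B8=E, B9=F, B10=E
#3 (h=-3, p=8) -> B1->T, B4->F, B5->F, B6->F, B8->E, B7->F, B10->E, B9->F; covered: B1=T, B4=F, B5=F, B6=F, B7=F, B8=E, B9=F, B10=E
#4 (h=-3, p=3) -> B1->T, B4->F, B5->T, B8->E, B7->T, B8->E, B7->T, B8->S, B7->F, B10->E, B9->F; covered: B1=T, B4=F, B5=T, B7=T, B7=F, B8=S, B8=E, B9=F, B10=E
#5 (h=-3, p=4) -> B1->T, B4->F, B5->T, B8->E, B7->T, B8->E, B7->T, B8->S, B7->F, B10->E, B9->F; covered: B1=T, B4=F, B5=T, B7=T, B7=F, B8=S, B8=E, B9=F, B10=E
#6 (h=0, p=10) -> B1->F, B2->T, B3->F, B4->F, B5->F, B6->T, B8->E, B7->T, B8->E, B7->T, B8->S, B7->F, B10->E, B9->T; covered: B1=F, B2=T, B3=F, B4=F, B5=F, B6=T, B7=T, B7=F, B8=S, B8=E, B9=T, B10=E
union over the pool: B1=T, B1=F, B2=T, B2=F, B3=F, B4=F, B5=T, B5=F, B6=T, B6=F, B7=T, B7=F, B8=S, B8=E, B9=T, B9=F, B10=E
uncovered (3 of 20): B3=T, B4=T, B10=S
Answer: 3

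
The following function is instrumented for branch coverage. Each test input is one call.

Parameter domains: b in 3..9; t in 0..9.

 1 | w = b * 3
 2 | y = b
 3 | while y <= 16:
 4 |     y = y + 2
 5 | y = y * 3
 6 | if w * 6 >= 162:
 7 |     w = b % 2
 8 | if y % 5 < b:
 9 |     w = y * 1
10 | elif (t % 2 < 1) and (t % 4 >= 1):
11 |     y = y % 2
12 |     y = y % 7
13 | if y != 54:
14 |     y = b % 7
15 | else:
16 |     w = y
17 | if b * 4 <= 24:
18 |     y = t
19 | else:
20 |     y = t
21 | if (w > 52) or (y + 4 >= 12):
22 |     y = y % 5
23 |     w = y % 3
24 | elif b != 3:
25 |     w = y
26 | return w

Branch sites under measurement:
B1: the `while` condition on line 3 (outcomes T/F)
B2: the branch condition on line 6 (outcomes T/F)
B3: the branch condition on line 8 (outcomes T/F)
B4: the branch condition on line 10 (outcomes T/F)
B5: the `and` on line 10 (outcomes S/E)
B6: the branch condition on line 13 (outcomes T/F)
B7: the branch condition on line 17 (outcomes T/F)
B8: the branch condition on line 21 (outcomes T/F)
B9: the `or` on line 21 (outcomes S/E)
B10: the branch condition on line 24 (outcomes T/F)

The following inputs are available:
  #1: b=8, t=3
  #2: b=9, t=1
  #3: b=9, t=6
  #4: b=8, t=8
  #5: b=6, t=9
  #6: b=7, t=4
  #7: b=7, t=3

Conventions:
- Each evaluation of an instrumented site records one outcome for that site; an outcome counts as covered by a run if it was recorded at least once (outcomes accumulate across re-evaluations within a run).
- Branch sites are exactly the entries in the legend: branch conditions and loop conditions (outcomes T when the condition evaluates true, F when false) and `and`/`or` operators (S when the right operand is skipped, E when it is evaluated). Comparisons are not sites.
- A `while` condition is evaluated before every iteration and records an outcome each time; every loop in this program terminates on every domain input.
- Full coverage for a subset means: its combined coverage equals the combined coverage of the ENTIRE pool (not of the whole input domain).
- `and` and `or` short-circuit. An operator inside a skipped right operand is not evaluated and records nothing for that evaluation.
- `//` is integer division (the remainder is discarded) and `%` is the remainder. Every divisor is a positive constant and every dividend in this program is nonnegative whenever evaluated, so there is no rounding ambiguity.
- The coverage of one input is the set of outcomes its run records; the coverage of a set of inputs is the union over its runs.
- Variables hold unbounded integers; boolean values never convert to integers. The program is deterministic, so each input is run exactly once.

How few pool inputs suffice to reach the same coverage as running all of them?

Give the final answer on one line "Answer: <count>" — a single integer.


input #1, b=8, t=3: events B1->T, B1->T, B1->T, B1->T, B1->T, B1->F, B2->F, B3->T, B6->F, B7->F, B9->S, B8->T; outcomes B1=T, B1=F, B2=F, B3=T, B6=F, B7=F, B8=T, B9=S
input #2, b=9, t=1: events B1->T, B1->T, B1->T, B1->T, B1->F, B2->T, B3->T, B6->T, B7->F, B9->E, B8->F, B10->T; outcomes B1=T, B1=F, B2=T, B3=T, B6=T, B7=F, B8=F, B9=E, B10=T
input #3, b=9, t=6: events B1->T, B1->T, B1->T, B1->T, B1->F, B2->T, B3->T, B6->T, B7->F, B9->E, B8->F, B10->T; outcomes B1=T, B1=F, B2=T, B3=T, B6=T, B7=F, B8=F, B9=E, B10=T
input #4, b=8, t=8: events B1->T, B1->T, B1->T, B1->T, B1->T, B1->F, B2->F, B3->T, B6->F, B7->F, B9->S, B8->T; outcomes B1=T, B1=F, B2=F, B3=T, B6=F, B7=F, B8=T, B9=S
input #5, b=6, t=9: events B1->T, B1->T, B1->T, B1->T, B1->T, B1->T, B1->F, B2->F, B3->T, B6->F, B7->T, B9->S, B8->T; outcomes B1=T, B1=F, B2=F, B3=T, B6=F, B7=T, B8=T, B9=S
input #6, b=7, t=4: events B1->T, B1->T, B1->T, B1->T, B1->T, B1->F, B2->F, B3->T, B6->T, B7->F, B9->E, B8->F, B10->T; outcomes B1=T, B1=F, B2=F, B3=T, B6=T, B7=F, B8=F, B9=E, B10=T
input #7, b=7, t=3: events B1->T, B1->T, B1->T, B1->T, B1->T, B1->F, B2->F, B3->T, B6->T, B7->F, B9->E, B8->F, B10->T; outcomes B1=T, B1=F, B2=F, B3=T, B6=T, B7=F, B8=F, B9=E, B10=T
union over all inputs: B1=T, B1=F, B2=T, B2=F, B3=T, B6=T, B6=F, B7=T, B7=F, B8=T, B8=F, B9=S, B9=E, B10=T (14 outcomes)
every size-1 subset falls short of the 14 outcomes (best: 9/14)
inputs {2, 5} (size 2) cover everything; no size-2 subset with a lexicographically smaller index list covers all 14
Answer: 2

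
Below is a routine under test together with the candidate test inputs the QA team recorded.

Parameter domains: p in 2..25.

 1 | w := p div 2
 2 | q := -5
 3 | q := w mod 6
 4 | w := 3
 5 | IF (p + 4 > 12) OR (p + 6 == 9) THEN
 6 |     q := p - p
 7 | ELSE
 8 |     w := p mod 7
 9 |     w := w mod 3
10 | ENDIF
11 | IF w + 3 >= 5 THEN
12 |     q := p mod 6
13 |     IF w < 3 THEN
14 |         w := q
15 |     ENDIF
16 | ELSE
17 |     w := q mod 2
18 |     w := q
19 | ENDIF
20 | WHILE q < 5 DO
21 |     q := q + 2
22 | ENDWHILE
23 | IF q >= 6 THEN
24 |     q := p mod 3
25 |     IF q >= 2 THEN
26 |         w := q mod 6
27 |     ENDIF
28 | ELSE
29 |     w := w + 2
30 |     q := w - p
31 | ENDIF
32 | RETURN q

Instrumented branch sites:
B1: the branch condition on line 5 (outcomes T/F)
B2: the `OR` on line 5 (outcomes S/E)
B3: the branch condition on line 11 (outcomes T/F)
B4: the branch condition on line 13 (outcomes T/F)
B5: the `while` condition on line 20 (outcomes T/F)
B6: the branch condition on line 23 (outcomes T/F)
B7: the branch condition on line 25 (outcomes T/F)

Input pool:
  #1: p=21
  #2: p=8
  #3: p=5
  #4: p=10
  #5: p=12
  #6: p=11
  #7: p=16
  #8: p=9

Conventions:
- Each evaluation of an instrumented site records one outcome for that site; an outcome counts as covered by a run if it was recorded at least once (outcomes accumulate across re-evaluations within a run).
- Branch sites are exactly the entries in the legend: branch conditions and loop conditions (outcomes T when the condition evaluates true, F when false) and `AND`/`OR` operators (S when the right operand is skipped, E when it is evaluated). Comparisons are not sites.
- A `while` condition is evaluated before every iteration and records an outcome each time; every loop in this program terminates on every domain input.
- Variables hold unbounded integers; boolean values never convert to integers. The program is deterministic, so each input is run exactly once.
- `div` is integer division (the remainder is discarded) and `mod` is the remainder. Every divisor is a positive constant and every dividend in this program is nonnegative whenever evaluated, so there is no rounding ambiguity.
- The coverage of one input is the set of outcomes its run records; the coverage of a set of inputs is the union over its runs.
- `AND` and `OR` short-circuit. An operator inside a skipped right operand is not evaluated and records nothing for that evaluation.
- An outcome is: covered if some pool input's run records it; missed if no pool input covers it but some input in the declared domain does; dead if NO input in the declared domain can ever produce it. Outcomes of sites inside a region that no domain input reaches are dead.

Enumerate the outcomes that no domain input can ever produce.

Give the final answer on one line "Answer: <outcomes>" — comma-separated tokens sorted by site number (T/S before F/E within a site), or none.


sweeping the full domain (24 inputs) for each outcome:
  reachable outcomes have witnesses, e.g. B1=T (e.g. p=3), B1=F (e.g. p=2), B2=S (e.g. p=9), B2=E (e.g. p=2)
Answer: none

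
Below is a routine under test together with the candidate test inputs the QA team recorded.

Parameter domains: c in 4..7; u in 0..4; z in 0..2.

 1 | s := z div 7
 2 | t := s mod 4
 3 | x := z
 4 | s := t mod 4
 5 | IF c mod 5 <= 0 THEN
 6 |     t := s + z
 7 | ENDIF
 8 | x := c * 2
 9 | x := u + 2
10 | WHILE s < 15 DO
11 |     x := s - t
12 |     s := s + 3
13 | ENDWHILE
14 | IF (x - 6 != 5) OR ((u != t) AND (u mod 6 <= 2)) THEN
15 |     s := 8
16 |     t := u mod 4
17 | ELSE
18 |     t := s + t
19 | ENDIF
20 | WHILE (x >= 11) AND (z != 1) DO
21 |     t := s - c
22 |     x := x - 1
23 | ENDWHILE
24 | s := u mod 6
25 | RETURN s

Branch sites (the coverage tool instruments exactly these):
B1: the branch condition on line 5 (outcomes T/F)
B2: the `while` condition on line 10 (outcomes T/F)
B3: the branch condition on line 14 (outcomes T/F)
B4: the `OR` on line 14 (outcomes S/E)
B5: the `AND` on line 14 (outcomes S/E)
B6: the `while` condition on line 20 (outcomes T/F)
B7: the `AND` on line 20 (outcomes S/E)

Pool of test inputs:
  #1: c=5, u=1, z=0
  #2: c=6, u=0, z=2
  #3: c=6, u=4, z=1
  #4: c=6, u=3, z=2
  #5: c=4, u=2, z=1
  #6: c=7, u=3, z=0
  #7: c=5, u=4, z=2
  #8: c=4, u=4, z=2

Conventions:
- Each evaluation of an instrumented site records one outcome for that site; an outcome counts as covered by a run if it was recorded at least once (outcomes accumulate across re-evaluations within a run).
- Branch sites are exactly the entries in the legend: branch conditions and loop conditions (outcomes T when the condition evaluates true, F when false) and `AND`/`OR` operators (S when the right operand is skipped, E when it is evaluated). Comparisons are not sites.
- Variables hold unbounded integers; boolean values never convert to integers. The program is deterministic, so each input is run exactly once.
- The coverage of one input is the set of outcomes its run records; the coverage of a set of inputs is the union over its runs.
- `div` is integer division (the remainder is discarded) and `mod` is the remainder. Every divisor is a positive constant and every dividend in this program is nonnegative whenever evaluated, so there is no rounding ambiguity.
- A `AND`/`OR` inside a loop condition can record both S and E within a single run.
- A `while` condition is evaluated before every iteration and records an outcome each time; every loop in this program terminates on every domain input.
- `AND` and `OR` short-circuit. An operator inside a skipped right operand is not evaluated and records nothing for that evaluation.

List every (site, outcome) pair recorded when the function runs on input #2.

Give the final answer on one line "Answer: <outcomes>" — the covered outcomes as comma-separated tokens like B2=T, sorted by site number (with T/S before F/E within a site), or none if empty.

Event log for input #2 (c=6, u=0, z=2):
  B1->F, B2->T, B2->T, B2->T, B2->T, B2->T, B2->F, B4->S, B3->T, B7->E
  B6->T, B7->E, B6->T, B7->S, B6->F
collecting distinct outcomes: B1=F, B2=T, B2=F, B3=T, B4=S, B6=T, B6=F, B7=S, B7=E

Answer: B1=F, B2=T, B2=F, B3=T, B4=S, B6=T, B6=F, B7=S, B7=E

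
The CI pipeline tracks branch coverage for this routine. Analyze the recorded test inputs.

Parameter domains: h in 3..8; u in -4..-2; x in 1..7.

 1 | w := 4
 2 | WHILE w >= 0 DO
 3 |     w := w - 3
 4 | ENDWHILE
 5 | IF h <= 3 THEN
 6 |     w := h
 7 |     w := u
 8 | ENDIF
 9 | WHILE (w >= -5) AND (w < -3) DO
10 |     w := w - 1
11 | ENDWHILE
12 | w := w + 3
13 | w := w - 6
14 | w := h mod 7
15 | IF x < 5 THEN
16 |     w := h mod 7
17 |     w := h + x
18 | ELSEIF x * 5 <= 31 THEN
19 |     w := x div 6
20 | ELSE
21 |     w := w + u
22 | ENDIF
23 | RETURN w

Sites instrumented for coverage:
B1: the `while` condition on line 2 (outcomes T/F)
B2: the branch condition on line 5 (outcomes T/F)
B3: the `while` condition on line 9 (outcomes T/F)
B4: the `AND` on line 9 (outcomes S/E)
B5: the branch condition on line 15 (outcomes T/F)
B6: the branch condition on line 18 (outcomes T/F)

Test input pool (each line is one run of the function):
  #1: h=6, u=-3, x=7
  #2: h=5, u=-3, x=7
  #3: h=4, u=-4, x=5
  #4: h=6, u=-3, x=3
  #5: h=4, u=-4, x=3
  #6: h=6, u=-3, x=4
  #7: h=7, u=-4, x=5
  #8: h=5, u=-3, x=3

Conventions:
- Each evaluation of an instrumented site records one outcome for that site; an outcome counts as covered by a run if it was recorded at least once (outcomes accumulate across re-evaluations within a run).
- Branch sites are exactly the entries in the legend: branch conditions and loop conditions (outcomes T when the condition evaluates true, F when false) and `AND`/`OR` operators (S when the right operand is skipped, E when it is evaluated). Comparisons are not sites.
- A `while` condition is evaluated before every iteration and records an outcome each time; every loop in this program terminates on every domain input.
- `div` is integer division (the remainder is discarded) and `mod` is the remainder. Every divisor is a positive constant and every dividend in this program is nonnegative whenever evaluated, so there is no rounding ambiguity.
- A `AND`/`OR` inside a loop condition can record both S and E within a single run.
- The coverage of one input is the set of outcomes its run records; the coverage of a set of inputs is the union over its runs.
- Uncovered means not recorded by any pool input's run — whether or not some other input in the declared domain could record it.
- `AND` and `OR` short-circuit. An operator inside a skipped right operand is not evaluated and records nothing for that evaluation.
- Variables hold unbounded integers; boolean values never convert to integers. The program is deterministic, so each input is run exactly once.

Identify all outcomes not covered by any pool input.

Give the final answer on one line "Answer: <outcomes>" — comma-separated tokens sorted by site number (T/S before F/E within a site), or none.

input #1 (h=6, u=-3, x=7): events B1->T, B1->T, B1->F, B2->F, B4->E, B3->F, B5->F, B6->F; covers B1=T, B1=F, B2=F, B3=F, B4=E, B5=F, B6=F
input #2 (h=5, u=-3, x=7): events B1->T, B1->T, B1->F, B2->F, B4->E, B3->F, B5->F, B6->F; covers B1=T, B1=F, B2=F, B3=F, B4=E, B5=F, B6=F
input #3 (h=4, u=-4, x=5): events B1->T, B1->T, B1->F, B2->F, B4->E, B3->F, B5->F, B6->T; covers B1=T, B1=F, B2=F, B3=F, B4=E, B5=F, B6=T
input #4 (h=6, u=-3, x=3): events B1->T, B1->T, B1->F, B2->F, B4->E, B3->F, B5->T; covers B1=T, B1=F, B2=F, B3=F, B4=E, B5=T
input #5 (h=4, u=-4, x=3): events B1->T, B1->T, B1->F, B2->F, B4->E, B3->F, B5->T; covers B1=T, B1=F, B2=F, B3=F, B4=E, B5=T
input #6 (h=6, u=-3, x=4): events B1->T, B1->T, B1->F, B2->F, B4->E, B3->F, B5->T; covers B1=T, B1=F, B2=F, B3=F, B4=E, B5=T
input #7 (h=7, u=-4, x=5): events B1->T, B1->T, B1->F, B2->F, B4->E, B3->F, B5->F, B6->T; covers B1=T, B1=F, B2=F, B3=F, B4=E, B5=F, B6=T
input #8 (h=5, u=-3, x=3): events B1->T, B1->T, B1->F, B2->F, B4->E, B3->F, B5->T; covers B1=T, B1=F, B2=F, B3=F, B4=E, B5=T
union over the pool: B1=T, B1=F, B2=F, B3=F, B4=E, B5=T, B5=F, B6=T, B6=F
uncovered (3 of 12): B2=T, B3=T, B4=S

Answer: B2=T, B3=T, B4=S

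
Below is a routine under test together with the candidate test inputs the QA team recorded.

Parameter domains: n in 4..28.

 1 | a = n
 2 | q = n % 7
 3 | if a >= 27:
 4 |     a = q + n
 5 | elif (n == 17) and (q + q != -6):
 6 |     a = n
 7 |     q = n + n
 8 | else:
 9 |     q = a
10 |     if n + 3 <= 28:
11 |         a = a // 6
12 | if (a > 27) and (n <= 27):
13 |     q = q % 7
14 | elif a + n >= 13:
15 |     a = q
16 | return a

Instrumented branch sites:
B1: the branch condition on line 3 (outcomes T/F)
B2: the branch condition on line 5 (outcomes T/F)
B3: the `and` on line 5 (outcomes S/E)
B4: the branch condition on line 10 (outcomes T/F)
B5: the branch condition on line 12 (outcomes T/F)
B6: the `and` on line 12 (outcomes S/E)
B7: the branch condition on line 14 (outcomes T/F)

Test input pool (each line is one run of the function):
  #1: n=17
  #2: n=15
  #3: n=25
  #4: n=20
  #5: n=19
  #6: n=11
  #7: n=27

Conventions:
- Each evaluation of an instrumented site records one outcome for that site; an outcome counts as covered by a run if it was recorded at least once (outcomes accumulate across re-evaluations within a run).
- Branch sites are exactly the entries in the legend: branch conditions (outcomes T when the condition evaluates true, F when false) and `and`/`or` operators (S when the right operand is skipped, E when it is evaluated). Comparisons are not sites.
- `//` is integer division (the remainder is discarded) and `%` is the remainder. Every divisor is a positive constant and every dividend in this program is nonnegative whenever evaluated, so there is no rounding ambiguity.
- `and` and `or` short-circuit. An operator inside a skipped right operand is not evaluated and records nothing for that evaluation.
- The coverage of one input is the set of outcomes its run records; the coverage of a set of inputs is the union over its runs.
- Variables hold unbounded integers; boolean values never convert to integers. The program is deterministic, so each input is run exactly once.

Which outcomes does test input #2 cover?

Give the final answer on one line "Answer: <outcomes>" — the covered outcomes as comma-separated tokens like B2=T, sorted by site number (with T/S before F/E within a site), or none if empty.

Event log for input #2 (n=15):
  B1->F, B3->S, B2->F, B4->T, B6->S, B5->F, B7->T
distinct outcomes covered: B1=F, B2=F, B3=S, B4=T, B5=F, B6=S, B7=T

Answer: B1=F, B2=F, B3=S, B4=T, B5=F, B6=S, B7=T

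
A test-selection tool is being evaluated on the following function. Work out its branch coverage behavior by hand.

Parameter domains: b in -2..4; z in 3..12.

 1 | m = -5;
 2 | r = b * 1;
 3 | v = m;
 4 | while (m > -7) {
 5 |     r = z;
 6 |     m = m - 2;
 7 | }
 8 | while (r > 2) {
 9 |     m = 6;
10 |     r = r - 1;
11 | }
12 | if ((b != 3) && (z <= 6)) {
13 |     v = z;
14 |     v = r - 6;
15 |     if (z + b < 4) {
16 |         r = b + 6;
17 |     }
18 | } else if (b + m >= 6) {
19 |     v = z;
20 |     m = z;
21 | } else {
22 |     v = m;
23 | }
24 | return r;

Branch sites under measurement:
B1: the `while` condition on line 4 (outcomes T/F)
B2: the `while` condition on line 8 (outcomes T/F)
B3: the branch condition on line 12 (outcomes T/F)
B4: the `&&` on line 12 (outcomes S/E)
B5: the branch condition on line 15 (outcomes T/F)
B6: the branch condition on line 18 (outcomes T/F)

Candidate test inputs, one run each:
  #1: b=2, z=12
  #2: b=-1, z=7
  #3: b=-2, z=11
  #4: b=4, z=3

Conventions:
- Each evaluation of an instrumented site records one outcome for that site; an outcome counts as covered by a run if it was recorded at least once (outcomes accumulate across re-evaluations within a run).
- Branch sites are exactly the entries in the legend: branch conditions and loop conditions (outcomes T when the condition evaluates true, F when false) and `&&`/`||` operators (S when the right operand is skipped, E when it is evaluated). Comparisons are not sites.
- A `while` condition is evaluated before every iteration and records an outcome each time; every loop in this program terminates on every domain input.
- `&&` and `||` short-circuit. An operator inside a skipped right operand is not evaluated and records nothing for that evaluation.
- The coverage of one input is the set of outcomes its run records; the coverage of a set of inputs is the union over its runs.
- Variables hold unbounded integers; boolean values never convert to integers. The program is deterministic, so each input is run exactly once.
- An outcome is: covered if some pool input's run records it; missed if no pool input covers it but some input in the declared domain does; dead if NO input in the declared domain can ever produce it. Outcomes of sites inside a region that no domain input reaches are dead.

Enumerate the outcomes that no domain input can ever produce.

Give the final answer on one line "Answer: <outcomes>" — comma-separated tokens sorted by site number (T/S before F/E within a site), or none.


sweeping the full domain (70 inputs) for each outcome:
  reachable outcomes have witnesses, e.g. B1=T (e.g. b=-2, z=3), B1=F (e.g. b=-2, z=3), B2=T (e.g. b=-2, z=3), B2=F (e.g. b=-2, z=3)
Answer: none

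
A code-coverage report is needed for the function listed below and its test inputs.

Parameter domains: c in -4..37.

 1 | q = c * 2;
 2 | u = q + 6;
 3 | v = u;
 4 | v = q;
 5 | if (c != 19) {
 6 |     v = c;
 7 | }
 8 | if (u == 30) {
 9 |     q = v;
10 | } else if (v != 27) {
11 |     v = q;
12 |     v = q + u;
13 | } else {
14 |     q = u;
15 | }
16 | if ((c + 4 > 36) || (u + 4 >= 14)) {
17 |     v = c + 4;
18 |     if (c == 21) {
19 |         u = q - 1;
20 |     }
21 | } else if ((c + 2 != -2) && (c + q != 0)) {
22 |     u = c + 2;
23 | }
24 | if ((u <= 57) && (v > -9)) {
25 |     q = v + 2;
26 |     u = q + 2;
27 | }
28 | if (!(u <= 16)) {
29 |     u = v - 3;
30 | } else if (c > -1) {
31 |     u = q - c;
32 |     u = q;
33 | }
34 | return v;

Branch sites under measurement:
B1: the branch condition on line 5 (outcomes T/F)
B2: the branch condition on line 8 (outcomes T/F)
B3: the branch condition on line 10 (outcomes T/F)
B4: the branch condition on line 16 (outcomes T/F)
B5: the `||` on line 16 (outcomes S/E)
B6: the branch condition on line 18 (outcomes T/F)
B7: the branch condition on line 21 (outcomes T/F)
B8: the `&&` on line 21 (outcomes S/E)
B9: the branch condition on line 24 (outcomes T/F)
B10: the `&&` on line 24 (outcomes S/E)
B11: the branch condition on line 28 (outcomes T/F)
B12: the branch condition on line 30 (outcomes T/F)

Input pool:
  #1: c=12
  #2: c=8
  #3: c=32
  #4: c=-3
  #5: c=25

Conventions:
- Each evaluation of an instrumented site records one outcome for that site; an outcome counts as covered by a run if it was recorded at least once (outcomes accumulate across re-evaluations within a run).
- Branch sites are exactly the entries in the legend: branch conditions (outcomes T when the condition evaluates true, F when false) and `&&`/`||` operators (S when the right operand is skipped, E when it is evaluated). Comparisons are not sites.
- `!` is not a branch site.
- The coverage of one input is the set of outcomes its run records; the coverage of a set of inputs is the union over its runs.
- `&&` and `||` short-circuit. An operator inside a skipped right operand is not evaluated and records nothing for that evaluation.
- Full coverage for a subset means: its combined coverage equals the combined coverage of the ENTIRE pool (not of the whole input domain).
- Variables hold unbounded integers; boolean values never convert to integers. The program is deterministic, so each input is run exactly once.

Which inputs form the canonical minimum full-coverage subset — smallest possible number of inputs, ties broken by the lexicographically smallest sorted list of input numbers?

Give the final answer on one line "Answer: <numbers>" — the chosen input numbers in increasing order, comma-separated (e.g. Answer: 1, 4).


input #1, c=12: events B1->T, B2->T, B5->E, B4->T, B6->F, B10->E, B9->T, B11->T; outcomes B1=T, B2=T, B4=T, B5=E, B6=F, B9=T, B10=E, B11=T
input #2, c=8: events B1->T, B2->F, B3->T, B5->E, B4->T, B6->F, B10->E, B9->T, B11->F, B12->T; outcomes B1=T, B2=F, B3=T, B4=T, B5=E, B6=F, B9=T, B10=E, B11=F, B12=T
input #3, c=32: events B1->T, B2->F, B3->T, B5->E, B4->T, B6->F, B10->S, B9->F, B11->T; outcomes B1=T, B2=F, B3=T, B4=T, B5=E, B6=F, B9=F, B10=S, B11=T
input #4, c=-3: events B1->T, B2->F, B3->T, B5->E, B4->F, B8->E, B7->T, B10->E, B9->T, B11->F, B12->F; outcomes B1=T, B2=F, B3=T, B4=F, B5=E, B7=T, B8=E, B9=T, B10=E, B11=F, B12=F
input #5, c=25: events B1->T, B2->F, B3->T, B5->E, B4->T, B6->F, B10->E, B9->T, B11->T; outcomes B1=T, B2=F, B3=T, B4=T, B5=E, B6=F, B9=T, B10=E, B11=T
union over all inputs: B1=T, B2=T, B2=F, B3=T, B4=T, B4=F, B5=E, B6=F, B7=T, B8=E, B9=T, B9=F, B10=S, B10=E, B11=T, B11=F, B12=T, B12=F (18 outcomes)
every size-1 subset falls short of the 18 outcomes (best: 11/18)
every size-2 subset falls short of the 18 outcomes (best: 16/18)
every size-3 subset falls short of the 18 outcomes (best: 17/18)
inputs {1, 2, 3, 4} (size 4) cover everything; no size-4 subset with a lexicographically smaller index list covers all 18
Answer: 1, 2, 3, 4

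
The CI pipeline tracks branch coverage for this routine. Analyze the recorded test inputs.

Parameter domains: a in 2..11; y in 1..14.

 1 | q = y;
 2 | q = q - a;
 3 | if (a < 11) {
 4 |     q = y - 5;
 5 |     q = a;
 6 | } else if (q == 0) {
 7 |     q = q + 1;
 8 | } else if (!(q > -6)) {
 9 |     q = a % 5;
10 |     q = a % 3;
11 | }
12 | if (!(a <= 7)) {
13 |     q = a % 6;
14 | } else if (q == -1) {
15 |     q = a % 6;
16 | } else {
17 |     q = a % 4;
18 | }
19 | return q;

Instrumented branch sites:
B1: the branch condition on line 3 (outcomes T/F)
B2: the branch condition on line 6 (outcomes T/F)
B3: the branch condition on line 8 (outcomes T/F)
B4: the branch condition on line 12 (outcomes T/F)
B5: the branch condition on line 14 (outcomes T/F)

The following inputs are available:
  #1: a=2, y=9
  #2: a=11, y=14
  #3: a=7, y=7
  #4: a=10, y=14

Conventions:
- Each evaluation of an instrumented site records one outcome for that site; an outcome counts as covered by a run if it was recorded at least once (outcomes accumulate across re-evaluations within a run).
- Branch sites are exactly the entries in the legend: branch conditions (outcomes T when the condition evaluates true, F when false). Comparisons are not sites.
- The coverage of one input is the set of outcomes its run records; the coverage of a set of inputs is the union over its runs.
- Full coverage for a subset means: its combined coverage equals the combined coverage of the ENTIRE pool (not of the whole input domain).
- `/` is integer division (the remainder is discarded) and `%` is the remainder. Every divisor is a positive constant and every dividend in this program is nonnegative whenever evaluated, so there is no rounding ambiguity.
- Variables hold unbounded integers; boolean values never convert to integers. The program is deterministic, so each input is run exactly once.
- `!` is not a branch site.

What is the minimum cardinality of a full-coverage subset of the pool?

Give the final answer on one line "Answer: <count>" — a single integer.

run #1 (a=2, y=9) runs B1->T, B4->F, B5->F; records B1=T, B4=F, B5=F
run #2 (a=11, y=14) runs B1->F, B2->F, B3->F, B4->T; records B1=F, B2=F, B3=F, B4=T
run #3 (a=7, y=7) runs B1->T, B4->F, B5->F; records B1=T, B4=F, B5=F
run #4 (a=10, y=14) runs B1->T, B4->T; records B1=T, B4=T
together the pool reaches 7 outcomes: B1=T, B1=F, B2=F, B3=F, B4=T, B4=F, B5=F
no size-1 subset reaches all 7 outcomes (best union: 4/7)
inputs {1, 2} (size 2) cover everything; no size-2 subset with a lexicographically smaller index list covers all 7

Answer: 2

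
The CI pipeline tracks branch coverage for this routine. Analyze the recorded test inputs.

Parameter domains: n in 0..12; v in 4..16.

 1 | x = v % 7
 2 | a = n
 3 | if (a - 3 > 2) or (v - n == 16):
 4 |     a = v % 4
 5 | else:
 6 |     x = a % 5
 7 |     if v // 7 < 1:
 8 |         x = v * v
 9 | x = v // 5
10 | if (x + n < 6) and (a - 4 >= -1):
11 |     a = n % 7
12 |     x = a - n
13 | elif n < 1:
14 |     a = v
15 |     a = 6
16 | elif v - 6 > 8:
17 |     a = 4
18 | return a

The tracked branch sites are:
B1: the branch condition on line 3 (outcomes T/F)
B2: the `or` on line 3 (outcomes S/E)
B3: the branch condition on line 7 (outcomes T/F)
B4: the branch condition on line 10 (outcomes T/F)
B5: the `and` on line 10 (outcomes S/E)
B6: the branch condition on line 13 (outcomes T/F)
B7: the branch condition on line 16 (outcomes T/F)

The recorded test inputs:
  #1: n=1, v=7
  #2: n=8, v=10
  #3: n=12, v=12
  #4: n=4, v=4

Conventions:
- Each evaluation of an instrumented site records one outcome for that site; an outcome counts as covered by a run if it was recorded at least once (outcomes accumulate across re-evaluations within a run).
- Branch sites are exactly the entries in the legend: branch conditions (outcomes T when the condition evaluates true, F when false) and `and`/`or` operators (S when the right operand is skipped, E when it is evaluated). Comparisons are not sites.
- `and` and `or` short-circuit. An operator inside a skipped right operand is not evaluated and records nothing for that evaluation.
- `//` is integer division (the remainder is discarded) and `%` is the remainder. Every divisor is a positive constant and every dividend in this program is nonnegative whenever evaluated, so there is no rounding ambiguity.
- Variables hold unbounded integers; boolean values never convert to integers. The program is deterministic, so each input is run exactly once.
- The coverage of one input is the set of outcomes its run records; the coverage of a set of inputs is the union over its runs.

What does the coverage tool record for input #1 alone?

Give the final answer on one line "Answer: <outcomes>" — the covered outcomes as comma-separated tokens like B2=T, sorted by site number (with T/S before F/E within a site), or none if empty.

Tracing the run of input #1 (n=1, v=7):
  B2->E, B1->F, B3->F, B5->E, B4->F, B6->F, B7->F
deduplicating events, the covered set is: B1=F, B2=E, B3=F, B4=F, B5=E, B6=F, B7=F

Answer: B1=F, B2=E, B3=F, B4=F, B5=E, B6=F, B7=F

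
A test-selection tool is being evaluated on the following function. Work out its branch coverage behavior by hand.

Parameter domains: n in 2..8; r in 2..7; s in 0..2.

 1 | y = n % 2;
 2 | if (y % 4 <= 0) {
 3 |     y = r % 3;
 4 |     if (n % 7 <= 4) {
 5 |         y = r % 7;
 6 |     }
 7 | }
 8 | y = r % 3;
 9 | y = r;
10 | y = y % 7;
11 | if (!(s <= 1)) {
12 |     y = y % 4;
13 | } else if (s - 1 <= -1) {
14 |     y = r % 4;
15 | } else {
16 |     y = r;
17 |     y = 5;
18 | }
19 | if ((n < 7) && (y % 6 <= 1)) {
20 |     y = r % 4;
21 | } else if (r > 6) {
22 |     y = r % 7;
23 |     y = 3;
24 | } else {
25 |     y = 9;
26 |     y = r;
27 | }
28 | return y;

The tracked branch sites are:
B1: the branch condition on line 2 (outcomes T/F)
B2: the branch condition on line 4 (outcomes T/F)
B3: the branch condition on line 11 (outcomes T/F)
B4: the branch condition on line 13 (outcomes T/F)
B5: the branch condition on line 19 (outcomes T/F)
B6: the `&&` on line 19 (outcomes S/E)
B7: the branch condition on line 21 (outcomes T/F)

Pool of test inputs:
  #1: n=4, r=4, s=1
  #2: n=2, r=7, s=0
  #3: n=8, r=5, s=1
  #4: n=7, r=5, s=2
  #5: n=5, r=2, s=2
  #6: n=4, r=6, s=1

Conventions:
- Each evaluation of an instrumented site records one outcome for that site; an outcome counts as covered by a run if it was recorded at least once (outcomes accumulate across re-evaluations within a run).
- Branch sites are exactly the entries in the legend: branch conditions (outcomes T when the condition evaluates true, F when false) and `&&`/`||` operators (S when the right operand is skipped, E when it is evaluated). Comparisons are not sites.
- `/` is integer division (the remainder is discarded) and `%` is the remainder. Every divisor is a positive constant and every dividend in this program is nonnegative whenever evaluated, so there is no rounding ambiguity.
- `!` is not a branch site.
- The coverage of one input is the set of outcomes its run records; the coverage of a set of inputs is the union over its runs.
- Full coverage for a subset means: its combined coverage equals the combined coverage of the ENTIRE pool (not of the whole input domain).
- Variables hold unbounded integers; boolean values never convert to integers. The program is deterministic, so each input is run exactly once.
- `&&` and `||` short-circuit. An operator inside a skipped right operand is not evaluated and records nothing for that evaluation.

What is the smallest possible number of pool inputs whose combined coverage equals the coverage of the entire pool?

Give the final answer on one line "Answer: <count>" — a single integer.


test 1 (n=4, r=4, s=1) fires B1->T, B2->T, B3->F, B4->F, B6->E, B5->F, B7->F; hits B1=T, B2=T, B3=F, B4=F, B5=F, B6=E, B7=F
test 2 (n=2, r=7, s=0) fires B1->T, B2->T, B3->F, B4->T, B6->E, B5->F, B7->T; hits B1=T, B2=T, B3=F, B4=T, B5=F, B6=E, B7=T
test 3 (n=8, r=5, s=1) fires B1->T, B2->T, B3->F, B4->F, B6->S, B5->F, B7->F; hits B1=T, B2=T, B3=F, B4=F, B5=F, B6=S, B7=F
test 4 (n=7, r=5, s=2) fires B1->F, B3->T, B6->S, B5->F, B7->F; hits B1=F, B3=T, B5=F, B6=S, B7=F
test 5 (n=5, r=2, s=2) fires B1->F, B3->T, B6->E, B5->F, B7->F; hits B1=F, B3=T, B5=F, B6=E, B7=F
test 6 (n=4, r=6, s=1) fires B1->T, B2->T, B3->F, B4->F, B6->E, B5->F, B7->F; hits B1=T, B2=T, B3=F, B4=F, B5=F, B6=E, B7=F
together the pool reaches 12 outcomes: B1=T, B1=F, B2=T, B3=T, B3=F, B4=T, B4=F, B5=F, B6=S, B6=E, B7=T, B7=F
size 1 is not enough: best union over all size-1 subsets is 7/12
size 2 is not enough: best union over all size-2 subsets is 11/12
inputs {1, 2, 4} (size 3) cover everything; no size-3 subset with a lexicographically smaller index list covers all 12
Answer: 3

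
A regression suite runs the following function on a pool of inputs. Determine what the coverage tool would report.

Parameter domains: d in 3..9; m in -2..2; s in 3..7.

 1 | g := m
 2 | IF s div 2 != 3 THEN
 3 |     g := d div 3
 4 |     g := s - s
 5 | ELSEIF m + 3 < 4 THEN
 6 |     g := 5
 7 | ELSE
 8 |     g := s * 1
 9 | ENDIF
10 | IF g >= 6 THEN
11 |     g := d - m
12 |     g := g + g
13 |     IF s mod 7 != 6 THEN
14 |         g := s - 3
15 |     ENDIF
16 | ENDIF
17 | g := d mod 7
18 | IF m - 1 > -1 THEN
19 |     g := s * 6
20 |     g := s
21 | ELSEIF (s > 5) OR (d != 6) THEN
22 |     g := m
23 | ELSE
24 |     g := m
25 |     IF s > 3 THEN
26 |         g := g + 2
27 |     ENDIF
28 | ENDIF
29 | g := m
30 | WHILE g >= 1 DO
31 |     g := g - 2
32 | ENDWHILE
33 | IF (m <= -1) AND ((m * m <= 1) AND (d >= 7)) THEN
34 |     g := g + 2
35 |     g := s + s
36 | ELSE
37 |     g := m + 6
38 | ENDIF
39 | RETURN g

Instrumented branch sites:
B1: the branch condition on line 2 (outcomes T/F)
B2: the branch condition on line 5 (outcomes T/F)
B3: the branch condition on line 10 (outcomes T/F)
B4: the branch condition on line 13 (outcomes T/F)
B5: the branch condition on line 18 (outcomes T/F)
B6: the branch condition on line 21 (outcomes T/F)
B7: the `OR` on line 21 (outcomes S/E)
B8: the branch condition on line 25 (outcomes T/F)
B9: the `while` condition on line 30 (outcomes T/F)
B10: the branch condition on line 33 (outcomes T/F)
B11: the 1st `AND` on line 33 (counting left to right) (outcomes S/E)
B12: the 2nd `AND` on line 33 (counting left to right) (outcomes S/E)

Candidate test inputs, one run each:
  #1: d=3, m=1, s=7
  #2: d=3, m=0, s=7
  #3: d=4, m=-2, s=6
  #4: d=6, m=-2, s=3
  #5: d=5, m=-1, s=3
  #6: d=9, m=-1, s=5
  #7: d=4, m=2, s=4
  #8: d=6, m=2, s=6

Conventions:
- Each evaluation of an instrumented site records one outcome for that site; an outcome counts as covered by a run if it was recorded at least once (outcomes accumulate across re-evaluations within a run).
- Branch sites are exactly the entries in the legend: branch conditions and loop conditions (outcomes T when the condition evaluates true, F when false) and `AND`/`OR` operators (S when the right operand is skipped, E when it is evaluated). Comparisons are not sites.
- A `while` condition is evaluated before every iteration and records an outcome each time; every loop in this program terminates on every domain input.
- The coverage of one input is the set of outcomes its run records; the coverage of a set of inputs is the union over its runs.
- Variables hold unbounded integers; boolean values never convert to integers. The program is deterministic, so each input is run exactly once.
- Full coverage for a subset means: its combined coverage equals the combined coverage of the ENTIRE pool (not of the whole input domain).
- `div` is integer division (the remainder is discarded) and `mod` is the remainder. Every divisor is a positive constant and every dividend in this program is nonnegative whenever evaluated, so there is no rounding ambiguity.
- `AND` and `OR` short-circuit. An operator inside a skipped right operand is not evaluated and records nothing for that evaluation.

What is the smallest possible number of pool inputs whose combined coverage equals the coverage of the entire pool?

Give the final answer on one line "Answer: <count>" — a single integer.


#1 (d=3, m=1, s=7) -> B1->F, B2->F, B3->T, B4->T, B5->T, B9->T, B9->F, B11->S, B10->F; covered: B1=F, B2=F, B3=T, B4=T, B5=T, B9=T, B9=F, B10=F, B11=S
#2 (d=3, m=0, s=7) -> B1->F, B2->T, B3->F, B5->F, B7->S, B6->T, B9->F, B11->S, B10->F; covered: B1=F, B2=T, B3=F, B5=F, B6=T, B7=S, B9=F, B10=F, B11=S
#3 (d=4, m=-2, s=6) -> B1->F, B2->T, B3->F, B5->F, B7->S, B6->T, B9->F, B11->E, B12->S, B10->F; covered: B1=F, B2=T, B3=F, B5=F, B6=T, B7=S, B9=F, B10=F, B11=E, B12=S
#4 (d=6, m=-2, s=3) -> B1->T, B3->F, B5->F, B7->E, B6->F, B8->F, B9->F, B11->E, B12->S, B10->F; covered: B1=T, B3=F, B5=F, B6=F, B7=E, B8=F, B9=F, B10=F, B11=E, B12=S
#5 (d=5, m=-1, s=3) -> B1->T, B3->F, B5->F, B7->E, B6->T, B9->F, B11->E, B12->E, B10->F; covered: B1=T, B3=F, B5=F, B6=T, B7=E, B9=F, B10=F, B11=E, B12=E
#6 (d=9, m=-1, s=5) -> B1->T, B3->F, B5->F, B7->E, B6->T, B9->F, B11->E, B12->E, B10->T; covered: B1=T, B3=F, B5=F, B6=T, B7=E, B9=F, B10=T, B11=E, B12=E
#7 (d=4, m=2, s=4) -> B1->T, B3->F, B5->T, B9->T, B9->F, B11->S, B10->F; covered: B1=T, B3=F, B5=T, B9=T, B9=F, B10=F, B11=S
#8 (d=6, m=2, s=6) -> B1->F, B2->F, B3->T, B4->F, B5->T, B9->T, B9->F, B11->S, B10->F; covered: B1=F, B2=F, B3=T, B4=F, B5=T, B9=T, B9=F, B10=F, B11=S
union over all inputs: B1=T, B1=F, B2=T, B2=F, B3=T, B3=F, B4=T, B4=F, B5=T, B5=F, B6=T, B6=F, B7=S, B7=E, B8=F, B9=T, B9=F, B10=T, B10=F, B11=S, B11=E, B12=S, B12=E (23 outcomes)
size 1 is not enough: best union over all size-1 subsets is 10/23
size 2 is not enough: best union over all size-2 subsets is 17/23
size 3 is not enough: best union over all size-3 subsets is 20/23
size 4 is not enough: best union over all size-4 subsets is 22/23
at size 5, {1, 2, 4, 6, 8} reaches all 23 outcomes; every lexicographically earlier size-5 subset fails
Answer: 5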